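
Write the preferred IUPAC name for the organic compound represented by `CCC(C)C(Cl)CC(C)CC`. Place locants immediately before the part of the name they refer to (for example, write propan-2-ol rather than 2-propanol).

4-chloro-3,6-dimethyloctane

The parent chain contains 8 carbons (octane).
Choose the numbering such that the substituent locant set {3,4,6} is lower than {3,5,6} at the first point of difference.
With this numbering: a chloro group at C-4; methyl groups at C-3 and C-6.
Substituent prefixes are cited in alphabetical order (multiplying prefixes like di-/tri- are ignored for ordering).
Assembling the pieces gives 4-chloro-3,6-dimethyloctane.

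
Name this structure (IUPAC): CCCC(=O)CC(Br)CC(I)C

The longest chain bearing the carbonyl is 9 carbons long (nonane).
A ketone (C=O on an internal carbon) is the principal characteristic group, giving the suffix -one.
Choose the numbering such that numbering from this end puts the carbonyl group at C-4 rather than C-6.
This places the carbonyl at C-4; a bromo group at C-6; an iodo group at C-8.
Substituent prefixes are cited in alphabetical order (multiplying prefixes like di-/tri- are ignored for ordering).
Putting it together: 6-bromo-8-iodononan-4-one.

6-bromo-8-iodononan-4-one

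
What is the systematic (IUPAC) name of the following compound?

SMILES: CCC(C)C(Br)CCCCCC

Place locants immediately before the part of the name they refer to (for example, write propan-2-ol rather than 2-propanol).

4-bromo-3-methyldecane

The longest continuous carbon chain has 10 atoms, so the parent hydride is decane.
The numbering direction is chosen so that the substituent locant set {3,4} is lower than {7,8} at the first point of difference.
With this numbering: a bromo group at C-4; a methyl group at C-3.
Prefixes are listed alphabetically: bromo, methyl.
Assembling the pieces gives 4-bromo-3-methyldecane.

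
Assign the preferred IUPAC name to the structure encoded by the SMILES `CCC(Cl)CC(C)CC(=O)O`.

The longest carbon chain that includes the –COOH group has 7 carbons, so the parent hydride is heptane.
A carboxylic acid (terminal –COOH) is the principal characteristic group, giving the suffix -oic acid.
The numbering direction is chosen so that the carboxylic acid carbon is C-1 by definition.
That gives a chloro group at C-5; a methyl group at C-3.
Substituent prefixes are cited in alphabetical order (multiplying prefixes like di-/tri- are ignored for ordering).
Putting it together: 5-chloro-3-methylheptanoic acid.

5-chloro-3-methylheptanoic acid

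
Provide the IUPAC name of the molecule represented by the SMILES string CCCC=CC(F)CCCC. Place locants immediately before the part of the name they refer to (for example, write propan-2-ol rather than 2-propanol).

6-fluorodec-4-ene

The longest chain bearing the multiple bond is 10 carbons long (decane).
The chain contains a C=C double bond, so the unsaturation ending is -ene.
Choose the numbering such that numbering from this end puts the double bond at C-4 rather than C-6.
This places the double bond between C-4 and C-5; a fluoro group at C-6.
Putting it together: 6-fluorodec-4-ene.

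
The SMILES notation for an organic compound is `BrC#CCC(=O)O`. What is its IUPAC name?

The longest carbon chain that includes the –COOH group and the multiple bond has 4 carbons, so the parent hydride is butane.
A carboxylic acid (terminal –COOH) is the principal characteristic group, giving the suffix -oic acid.
There is one C≡C triple bond, indicated by the ending -yne.
Choose the numbering such that the carboxylic acid carbon is C-1 by definition.
That gives the triple bond between C-3 and C-4; a bromo group at C-4.
The name is 4-bromobut-3-ynoic acid.

4-bromobut-3-ynoic acid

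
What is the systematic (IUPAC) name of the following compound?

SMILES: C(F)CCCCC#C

The longest carbon chain that includes the multiple bond has 7 carbons, so the parent hydride is heptane.
The chain contains a C≡C triple bond, so the unsaturation ending is -yne.
Number the chain so that numbering from this end puts the triple bond at C-1 rather than C-6.
This places the triple bond between C-1 and C-2; a fluoro group at C-7.
Assembling the pieces gives 7-fluorohept-1-yne.

7-fluorohept-1-yne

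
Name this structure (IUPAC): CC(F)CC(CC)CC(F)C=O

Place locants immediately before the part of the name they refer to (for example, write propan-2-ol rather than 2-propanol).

The longest chain bearing the –CHO group is 7 carbons long (heptane).
The principal characteristic group is an aldehyde (terminal –CHO), named with the suffix -al.
Choose the numbering such that the aldehyde carbon is C-1 by definition.
With this numbering: an ethyl group at C-4; fluoro groups at C-2 and C-6.
The substituents are ordered alphabetically, ignoring any di-/tri- multipliers.
Putting it together: 4-ethyl-2,6-difluoroheptanal.

4-ethyl-2,6-difluoroheptanal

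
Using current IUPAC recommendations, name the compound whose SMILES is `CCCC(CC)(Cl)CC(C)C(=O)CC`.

6-chloro-6-ethyl-4-methylnonan-3-one

The longest chain bearing the carbonyl is 9 carbons long (nonane).
The principal characteristic group is a ketone (C=O on an internal carbon), named with the suffix -one.
Number the chain so that numbering from this end puts the carbonyl group at C-3 rather than C-7.
That gives the carbonyl at C-3; a chloro group at C-6; an ethyl group at C-6; a methyl group at C-4.
Substituent prefixes are cited in alphabetical order (multiplying prefixes like di-/tri- are ignored for ordering).
The name is 6-chloro-6-ethyl-4-methylnonan-3-one.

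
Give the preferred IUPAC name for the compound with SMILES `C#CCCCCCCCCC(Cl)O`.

1-chloroundec-10-yn-1-ol

The longest carbon chain that includes the –OH group and the multiple bond has 11 carbons, so the parent hydride is undecane.
An alcohol (–OH) is the principal characteristic group, giving the suffix -ol.
A C≡C triple bond in the chain gives the infix -yne-.
Choose the numbering such that numbering from this end puts the hydroxyl group at C-1 rather than C-11.
That gives the hydroxyl at C-1; the triple bond between C-10 and C-11; a chloro group at C-1.
Assembling the pieces gives 1-chloroundec-10-yn-1-ol.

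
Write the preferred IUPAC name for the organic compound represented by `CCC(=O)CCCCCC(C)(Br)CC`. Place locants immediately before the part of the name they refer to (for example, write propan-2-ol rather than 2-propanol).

9-bromo-9-methylundecan-3-one

The longest chain bearing the carbonyl is 11 carbons long (undecane).
A ketone (C=O on an internal carbon) is the principal characteristic group, giving the suffix -one.
Choose the numbering such that numbering from this end puts the carbonyl group at C-3 rather than C-9.
With this numbering: the carbonyl at C-3; a bromo group at C-9; a methyl group at C-9.
The substituents are ordered alphabetically, ignoring any di-/tri- multipliers.
Assembling the pieces gives 9-bromo-9-methylundecan-3-one.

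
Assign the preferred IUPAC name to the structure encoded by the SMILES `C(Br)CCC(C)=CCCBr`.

The longest carbon chain that includes the multiple bond has 7 carbons, so the parent hydride is heptane.
The chain contains a C=C double bond, so the unsaturation ending is -ene.
The numbering direction is chosen so that numbering from this end puts the double bond at C-3 rather than C-4.
This places the double bond between C-3 and C-4; bromo groups at C-1 and C-7; a methyl group at C-4.
Prefixes are listed alphabetically: bromo, methyl.
Assembling the pieces gives 1,7-dibromo-4-methylhept-3-ene.

1,7-dibromo-4-methylhept-3-ene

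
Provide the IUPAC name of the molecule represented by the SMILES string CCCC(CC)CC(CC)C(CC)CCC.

The longest carbon chain is 10 atoms: the parent is decane.
The numbering direction is chosen so that the substituent locant set {4,5,7} is lower than {4,6,7} at the first point of difference.
With this numbering: ethyl groups at C-4 and C-5 and C-7.
Assembling the pieces gives 4,5,7-triethyldecane.

4,5,7-triethyldecane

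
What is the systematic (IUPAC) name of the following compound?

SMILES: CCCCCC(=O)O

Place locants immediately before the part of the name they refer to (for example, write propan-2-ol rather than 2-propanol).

hexanoic acid

The longest carbon chain that includes the –COOH group has 6 carbons, so the parent hydride is hexane.
The principal characteristic group is a carboxylic acid (terminal –COOH), named with the suffix -oic acid.
Number the chain so that the carboxylic acid carbon is C-1 by definition.
Assembling the pieces gives hexanoic acid.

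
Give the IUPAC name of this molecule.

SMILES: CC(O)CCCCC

Counting along the main chain through the –OH group gives 7 carbons: the parent is heptane.
An alcohol (–OH) is the principal characteristic group, giving the suffix -ol.
Number the chain so that numbering from this end puts the hydroxyl group at C-2 rather than C-6.
That gives the hydroxyl at C-2.
Putting it together: heptan-2-ol.

heptan-2-ol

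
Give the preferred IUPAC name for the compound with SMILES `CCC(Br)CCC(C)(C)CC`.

The longest carbon chain is 8 atoms: the parent is octane.
Choose the numbering such that the substituent locant set {3,3,6} is lower than {3,6,6} at the first point of difference.
With this numbering: a bromo group at C-6; two methyl groups at C-3.
The substituents are ordered alphabetically, ignoring any di-/tri- multipliers.
Putting it together: 6-bromo-3,3-dimethyloctane.

6-bromo-3,3-dimethyloctane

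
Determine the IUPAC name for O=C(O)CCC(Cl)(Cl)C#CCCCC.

4,4-dichlorodec-5-ynoic acid

Counting along the main chain through the –COOH group and the multiple bond gives 10 carbons: the parent is decane.
A carboxylic acid (terminal –COOH) is the principal characteristic group, giving the suffix -oic acid.
The chain contains a C≡C triple bond, so the unsaturation ending is -yne.
Number the chain so that the carboxylic acid carbon is C-1 by definition.
With this numbering: the triple bond between C-5 and C-6; two chloro groups at C-4.
The name is 4,4-dichlorodec-5-ynoic acid.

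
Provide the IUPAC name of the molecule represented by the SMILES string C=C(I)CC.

The longest chain bearing the multiple bond is 4 carbons long (butane).
A C=C double bond in the chain gives the infix -ene-.
The numbering direction is chosen so that numbering from this end puts the double bond at C-1 rather than C-3.
With this numbering: the double bond between C-1 and C-2; an iodo group at C-2.
Assembling the pieces gives 2-iodobut-1-ene.

2-iodobut-1-ene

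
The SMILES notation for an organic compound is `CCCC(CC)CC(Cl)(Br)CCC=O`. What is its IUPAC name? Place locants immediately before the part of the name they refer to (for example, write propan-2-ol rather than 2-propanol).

The longest chain bearing the –CHO group is 9 carbons long (nonane).
The highest-priority functional group is an aldehyde (terminal –CHO), so the name ends in -al.
Number the chain so that the aldehyde carbon is C-1 by definition.
This places a bromo group at C-4; a chloro group at C-4; an ethyl group at C-6.
The substituents are ordered alphabetically, ignoring any di-/tri- multipliers.
Putting it together: 4-bromo-4-chloro-6-ethylnonanal.

4-bromo-4-chloro-6-ethylnonanal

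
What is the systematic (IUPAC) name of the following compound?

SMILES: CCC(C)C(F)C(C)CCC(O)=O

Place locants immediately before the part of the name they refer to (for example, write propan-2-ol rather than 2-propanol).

Counting along the main chain through the –COOH group gives 8 carbons: the parent is octane.
A carboxylic acid (terminal –COOH) is the principal characteristic group, giving the suffix -oic acid.
Choose the numbering such that the carboxylic acid carbon is C-1 by definition.
That gives a fluoro group at C-5; methyl groups at C-4 and C-6.
Substituent prefixes are cited in alphabetical order (multiplying prefixes like di-/tri- are ignored for ordering).
Putting it together: 5-fluoro-4,6-dimethyloctanoic acid.

5-fluoro-4,6-dimethyloctanoic acid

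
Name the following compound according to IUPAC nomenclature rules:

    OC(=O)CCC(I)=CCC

4-iodohept-4-enoic acid

The longest carbon chain that includes the –COOH group and the multiple bond has 7 carbons, so the parent hydride is heptane.
A carboxylic acid (terminal –COOH) is the principal characteristic group, giving the suffix -oic acid.
There is one C=C double bond, indicated by the ending -ene.
The numbering direction is chosen so that the carboxylic acid carbon is C-1 by definition.
This places the double bond between C-4 and C-5; an iodo group at C-4.
Putting it together: 4-iodohept-4-enoic acid.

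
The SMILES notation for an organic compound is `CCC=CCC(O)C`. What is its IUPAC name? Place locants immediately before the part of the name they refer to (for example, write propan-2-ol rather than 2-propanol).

The longest chain bearing the –OH group and the multiple bond is 7 carbons long (heptane).
The principal characteristic group is an alcohol (–OH), named with the suffix -ol.
The chain contains a C=C double bond, so the unsaturation ending is -ene.
Choose the numbering such that numbering from this end puts the hydroxyl group at C-2 rather than C-6.
This places the hydroxyl at C-2; the double bond between C-4 and C-5.
The name is hept-4-en-2-ol.

hept-4-en-2-ol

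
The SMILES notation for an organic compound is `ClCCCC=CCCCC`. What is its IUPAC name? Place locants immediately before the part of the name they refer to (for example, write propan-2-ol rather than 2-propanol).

The longest carbon chain that includes the multiple bond has 9 carbons, so the parent hydride is nonane.
The chain contains a C=C double bond, so the unsaturation ending is -ene.
The numbering direction is chosen so that numbering from this end puts the double bond at C-4 rather than C-5.
That gives the double bond between C-4 and C-5; a chloro group at C-1.
Assembling the pieces gives 1-chloronon-4-ene.

1-chloronon-4-ene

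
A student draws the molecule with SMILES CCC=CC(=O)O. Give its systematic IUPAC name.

pent-2-enoic acid

The longest chain bearing the –COOH group and the multiple bond is 5 carbons long (pentane).
A carboxylic acid (terminal –COOH) is the principal characteristic group, giving the suffix -oic acid.
The chain contains a C=C double bond, so the unsaturation ending is -ene.
The numbering direction is chosen so that the carboxylic acid carbon is C-1 by definition.
That gives the double bond between C-2 and C-3.
The name is pent-2-enoic acid.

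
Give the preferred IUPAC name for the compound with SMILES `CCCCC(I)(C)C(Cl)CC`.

The parent chain contains 8 carbons (octane).
Number the chain so that the substituent locant set {3,4,4} is lower than {5,5,6} at the first point of difference.
This places a chloro group at C-3; an iodo group at C-4; a methyl group at C-4.
Prefixes are listed alphabetically: chloro, iodo, methyl.
The name is 3-chloro-4-iodo-4-methyloctane.

3-chloro-4-iodo-4-methyloctane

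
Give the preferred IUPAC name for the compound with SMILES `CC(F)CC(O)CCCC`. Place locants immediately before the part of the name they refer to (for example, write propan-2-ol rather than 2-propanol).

Counting along the main chain through the –OH group gives 8 carbons: the parent is octane.
The principal characteristic group is an alcohol (–OH), named with the suffix -ol.
Choose the numbering such that numbering from this end puts the hydroxyl group at C-4 rather than C-5.
This places the hydroxyl at C-4; a fluoro group at C-2.
The name is 2-fluorooctan-4-ol.

2-fluorooctan-4-ol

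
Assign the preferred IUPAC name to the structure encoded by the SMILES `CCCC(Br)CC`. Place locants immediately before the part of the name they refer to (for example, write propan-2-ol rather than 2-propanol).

The longest continuous carbon chain has 6 atoms, so the parent hydride is hexane.
Choose the numbering such that the substituent locant set {3} is lower than {4} at the first point of difference.
That gives a bromo group at C-3.
The name is 3-bromohexane.

3-bromohexane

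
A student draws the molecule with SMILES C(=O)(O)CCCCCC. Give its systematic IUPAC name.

heptanoic acid

The longest carbon chain that includes the –COOH group has 7 carbons, so the parent hydride is heptane.
The highest-priority functional group is a carboxylic acid (terminal –COOH), so the name ends in -oic acid.
Number the chain so that the carboxylic acid carbon is C-1 by definition.
The name is heptanoic acid.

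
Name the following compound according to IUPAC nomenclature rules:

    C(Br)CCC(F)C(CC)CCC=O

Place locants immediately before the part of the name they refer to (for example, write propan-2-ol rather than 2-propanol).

8-bromo-4-ethyl-5-fluorooctanal

Counting along the main chain through the –CHO group gives 8 carbons: the parent is octane.
The highest-priority functional group is an aldehyde (terminal –CHO), so the name ends in -al.
The numbering direction is chosen so that the aldehyde carbon is C-1 by definition.
This places a bromo group at C-8; an ethyl group at C-4; a fluoro group at C-5.
The substituents are ordered alphabetically, ignoring any di-/tri- multipliers.
Putting it together: 8-bromo-4-ethyl-5-fluorooctanal.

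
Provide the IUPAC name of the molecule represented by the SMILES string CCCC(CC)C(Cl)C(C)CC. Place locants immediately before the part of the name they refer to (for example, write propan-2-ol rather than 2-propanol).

4-chloro-5-ethyl-3-methyloctane

The longest continuous carbon chain has 8 atoms, so the parent hydride is octane.
Choose the numbering such that the substituent locant set {3,4,5} is lower than {4,5,6} at the first point of difference.
This places a chloro group at C-4; an ethyl group at C-5; a methyl group at C-3.
The substituents are ordered alphabetically, ignoring any di-/tri- multipliers.
Assembling the pieces gives 4-chloro-5-ethyl-3-methyloctane.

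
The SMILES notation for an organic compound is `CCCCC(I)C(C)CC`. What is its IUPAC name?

4-iodo-3-methyloctane

The parent chain contains 8 carbons (octane).
The numbering direction is chosen so that the substituent locant set {3,4} is lower than {5,6} at the first point of difference.
That gives an iodo group at C-4; a methyl group at C-3.
Prefixes are listed alphabetically: iodo, methyl.
Assembling the pieces gives 4-iodo-3-methyloctane.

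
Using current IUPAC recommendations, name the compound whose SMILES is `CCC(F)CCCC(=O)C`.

6-fluorooctan-2-one

The longest chain bearing the carbonyl is 8 carbons long (octane).
The highest-priority functional group is a ketone (C=O on an internal carbon), so the name ends in -one.
Choose the numbering such that numbering from this end puts the carbonyl group at C-2 rather than C-7.
With this numbering: the carbonyl at C-2; a fluoro group at C-6.
The name is 6-fluorooctan-2-one.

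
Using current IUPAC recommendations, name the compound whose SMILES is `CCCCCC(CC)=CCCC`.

The longest chain bearing the multiple bond is 10 carbons long (decane).
A C=C double bond in the chain gives the infix -ene-.
The numbering direction is chosen so that numbering from this end puts the double bond at C-4 rather than C-6.
This places the double bond between C-4 and C-5; an ethyl group at C-5.
Assembling the pieces gives 5-ethyldec-4-ene.

5-ethyldec-4-ene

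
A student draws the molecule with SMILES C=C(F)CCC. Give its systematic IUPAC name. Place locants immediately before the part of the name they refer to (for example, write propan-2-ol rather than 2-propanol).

The longest chain bearing the multiple bond is 5 carbons long (pentane).
A C=C double bond in the chain gives the infix -ene-.
Number the chain so that numbering from this end puts the double bond at C-1 rather than C-4.
That gives the double bond between C-1 and C-2; a fluoro group at C-2.
Assembling the pieces gives 2-fluoropent-1-ene.

2-fluoropent-1-ene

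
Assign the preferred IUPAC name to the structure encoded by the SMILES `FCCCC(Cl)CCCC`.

The longest carbon chain is 8 atoms: the parent is octane.
The numbering direction is chosen so that the substituent locant set {1,4} is lower than {5,8} at the first point of difference.
That gives a chloro group at C-4; a fluoro group at C-1.
Substituent prefixes are cited in alphabetical order (multiplying prefixes like di-/tri- are ignored for ordering).
Putting it together: 4-chloro-1-fluorooctane.

4-chloro-1-fluorooctane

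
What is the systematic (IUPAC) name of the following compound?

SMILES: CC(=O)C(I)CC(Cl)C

5-chloro-3-iodohexan-2-one

The longest carbon chain that includes the carbonyl has 6 carbons, so the parent hydride is hexane.
A ketone (C=O on an internal carbon) is the principal characteristic group, giving the suffix -one.
The numbering direction is chosen so that numbering from this end puts the carbonyl group at C-2 rather than C-5.
This places the carbonyl at C-2; a chloro group at C-5; an iodo group at C-3.
The substituents are ordered alphabetically, ignoring any di-/tri- multipliers.
Assembling the pieces gives 5-chloro-3-iodohexan-2-one.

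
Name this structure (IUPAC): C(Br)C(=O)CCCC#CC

1-bromooct-6-yn-2-one

Counting along the main chain through the carbonyl and the multiple bond gives 8 carbons: the parent is octane.
The highest-priority functional group is a ketone (C=O on an internal carbon), so the name ends in -one.
There is one C≡C triple bond, indicated by the ending -yne.
The numbering direction is chosen so that numbering from this end puts the carbonyl group at C-2 rather than C-7.
That gives the carbonyl at C-2; the triple bond between C-6 and C-7; a bromo group at C-1.
Assembling the pieces gives 1-bromooct-6-yn-2-one.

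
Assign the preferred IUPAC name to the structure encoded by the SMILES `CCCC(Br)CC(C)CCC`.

The parent chain contains 9 carbons (nonane).
Choose the numbering such that the locant sets are identical either way, so the alphabetically earlier bromo substituent takes the lower locant (4 rather than 6).
This places a bromo group at C-4; a methyl group at C-6.
Prefixes are listed alphabetically: bromo, methyl.
The name is 4-bromo-6-methylnonane.

4-bromo-6-methylnonane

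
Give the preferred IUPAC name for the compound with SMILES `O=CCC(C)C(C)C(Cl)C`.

5-chloro-3,4-dimethylhexanal

Counting along the main chain through the –CHO group gives 6 carbons: the parent is hexane.
The highest-priority functional group is an aldehyde (terminal –CHO), so the name ends in -al.
Number the chain so that the aldehyde carbon is C-1 by definition.
That gives a chloro group at C-5; methyl groups at C-3 and C-4.
Substituent prefixes are cited in alphabetical order (multiplying prefixes like di-/tri- are ignored for ordering).
The name is 5-chloro-3,4-dimethylhexanal.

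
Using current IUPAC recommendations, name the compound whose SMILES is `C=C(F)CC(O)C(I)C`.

Counting along the main chain through the –OH group and the multiple bond gives 6 carbons: the parent is hexane.
The principal characteristic group is an alcohol (–OH), named with the suffix -ol.
The chain contains a C=C double bond, so the unsaturation ending is -ene.
Choose the numbering such that numbering from this end puts the hydroxyl group at C-3 rather than C-4.
With this numbering: the hydroxyl at C-3; the double bond between C-5 and C-6; a fluoro group at C-5; an iodo group at C-2.
Prefixes are listed alphabetically: fluoro, iodo.
Putting it together: 5-fluoro-2-iodohex-5-en-3-ol.

5-fluoro-2-iodohex-5-en-3-ol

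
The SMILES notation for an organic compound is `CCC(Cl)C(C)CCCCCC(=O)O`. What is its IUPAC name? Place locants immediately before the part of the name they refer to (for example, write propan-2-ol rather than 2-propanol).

8-chloro-7-methyldecanoic acid

Counting along the main chain through the –COOH group gives 10 carbons: the parent is decane.
The principal characteristic group is a carboxylic acid (terminal –COOH), named with the suffix -oic acid.
Number the chain so that the carboxylic acid carbon is C-1 by definition.
With this numbering: a chloro group at C-8; a methyl group at C-7.
Prefixes are listed alphabetically: chloro, methyl.
Putting it together: 8-chloro-7-methyldecanoic acid.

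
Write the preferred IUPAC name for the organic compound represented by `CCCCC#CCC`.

Counting along the main chain through the multiple bond gives 8 carbons: the parent is octane.
A C≡C triple bond in the chain gives the infix -yne-.
Choose the numbering such that numbering from this end puts the triple bond at C-3 rather than C-5.
With this numbering: the triple bond between C-3 and C-4.
Putting it together: oct-3-yne.

oct-3-yne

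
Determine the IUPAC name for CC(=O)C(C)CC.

Counting along the main chain through the carbonyl gives 5 carbons: the parent is pentane.
The principal characteristic group is a ketone (C=O on an internal carbon), named with the suffix -one.
Number the chain so that numbering from this end puts the carbonyl group at C-2 rather than C-4.
This places the carbonyl at C-2; a methyl group at C-3.
Assembling the pieces gives 3-methylpentan-2-one.

3-methylpentan-2-one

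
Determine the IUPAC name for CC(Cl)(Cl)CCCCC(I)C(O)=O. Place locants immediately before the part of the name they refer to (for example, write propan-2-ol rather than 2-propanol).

7,7-dichloro-2-iodooctanoic acid

The longest chain bearing the –COOH group is 8 carbons long (octane).
A carboxylic acid (terminal –COOH) is the principal characteristic group, giving the suffix -oic acid.
Choose the numbering such that the carboxylic acid carbon is C-1 by definition.
With this numbering: two chloro groups at C-7; an iodo group at C-2.
Substituent prefixes are cited in alphabetical order (multiplying prefixes like di-/tri- are ignored for ordering).
Putting it together: 7,7-dichloro-2-iodooctanoic acid.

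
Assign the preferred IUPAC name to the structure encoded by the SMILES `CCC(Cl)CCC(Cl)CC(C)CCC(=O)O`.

The longest chain bearing the –COOH group is 11 carbons long (undecane).
The highest-priority functional group is a carboxylic acid (terminal –COOH), so the name ends in -oic acid.
Choose the numbering such that the carboxylic acid carbon is C-1 by definition.
This places chloro groups at C-6 and C-9; a methyl group at C-4.
Prefixes are listed alphabetically: chloro, methyl.
Assembling the pieces gives 6,9-dichloro-4-methylundecanoic acid.

6,9-dichloro-4-methylundecanoic acid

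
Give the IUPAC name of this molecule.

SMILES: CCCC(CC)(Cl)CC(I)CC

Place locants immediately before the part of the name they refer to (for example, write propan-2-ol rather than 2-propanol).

5-chloro-5-ethyl-3-iodooctane

The parent chain contains 8 carbons (octane).
Number the chain so that the substituent locant set {3,5,5} is lower than {4,4,6} at the first point of difference.
That gives a chloro group at C-5; an ethyl group at C-5; an iodo group at C-3.
Substituent prefixes are cited in alphabetical order (multiplying prefixes like di-/tri- are ignored for ordering).
Putting it together: 5-chloro-5-ethyl-3-iodooctane.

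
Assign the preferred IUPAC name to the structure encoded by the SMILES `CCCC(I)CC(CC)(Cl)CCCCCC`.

The parent chain contains 12 carbons (dodecane).
Number the chain so that the substituent locant set {4,6,6} is lower than {7,7,9} at the first point of difference.
With this numbering: a chloro group at C-6; an ethyl group at C-6; an iodo group at C-4.
Prefixes are listed alphabetically: chloro, ethyl, iodo.
Assembling the pieces gives 6-chloro-6-ethyl-4-iodododecane.

6-chloro-6-ethyl-4-iodododecane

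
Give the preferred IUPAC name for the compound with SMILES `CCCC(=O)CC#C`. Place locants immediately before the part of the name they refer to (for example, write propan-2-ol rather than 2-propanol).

hept-1-yn-4-one

The longest carbon chain that includes the carbonyl and the multiple bond has 7 carbons, so the parent hydride is heptane.
The principal characteristic group is a ketone (C=O on an internal carbon), named with the suffix -one.
A C≡C triple bond in the chain gives the infix -yne-.
Choose the numbering such that numbering from this end puts the triple bond at C-1 rather than C-6.
This places the carbonyl at C-4; the triple bond between C-1 and C-2.
The name is hept-1-yn-4-one.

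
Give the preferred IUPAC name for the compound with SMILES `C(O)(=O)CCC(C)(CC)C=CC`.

Counting along the main chain through the –COOH group and the multiple bond gives 7 carbons: the parent is heptane.
A carboxylic acid (terminal –COOH) is the principal characteristic group, giving the suffix -oic acid.
The chain contains a C=C double bond, so the unsaturation ending is -ene.
The numbering direction is chosen so that the carboxylic acid carbon is C-1 by definition.
This places the double bond between C-5 and C-6; an ethyl group at C-4; a methyl group at C-4.
Prefixes are listed alphabetically: ethyl, methyl.
Assembling the pieces gives 4-ethyl-4-methylhept-5-enoic acid.

4-ethyl-4-methylhept-5-enoic acid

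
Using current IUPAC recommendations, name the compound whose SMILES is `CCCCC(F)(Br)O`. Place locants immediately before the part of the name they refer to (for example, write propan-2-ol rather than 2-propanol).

The longest chain bearing the –OH group is 5 carbons long (pentane).
An alcohol (–OH) is the principal characteristic group, giving the suffix -ol.
The numbering direction is chosen so that numbering from this end puts the hydroxyl group at C-1 rather than C-5.
That gives the hydroxyl at C-1; a bromo group at C-1; a fluoro group at C-1.
Prefixes are listed alphabetically: bromo, fluoro.
Putting it together: 1-bromo-1-fluoropentan-1-ol.

1-bromo-1-fluoropentan-1-ol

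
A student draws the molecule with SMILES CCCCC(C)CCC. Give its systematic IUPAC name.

The parent chain contains 8 carbons (octane).
Number the chain so that the substituent locant set {4} is lower than {5} at the first point of difference.
With this numbering: a methyl group at C-4.
The name is 4-methyloctane.

4-methyloctane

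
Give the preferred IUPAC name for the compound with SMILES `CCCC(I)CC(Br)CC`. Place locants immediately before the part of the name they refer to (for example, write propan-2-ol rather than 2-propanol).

3-bromo-5-iodooctane

The longest continuous carbon chain has 8 atoms, so the parent hydride is octane.
Choose the numbering such that the substituent locant set {3,5} is lower than {4,6} at the first point of difference.
This places a bromo group at C-3; an iodo group at C-5.
Substituent prefixes are cited in alphabetical order (multiplying prefixes like di-/tri- are ignored for ordering).
Putting it together: 3-bromo-5-iodooctane.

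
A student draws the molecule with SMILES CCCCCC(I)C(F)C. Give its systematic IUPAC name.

The parent chain contains 8 carbons (octane).
Choose the numbering such that the substituent locant set {2,3} is lower than {6,7} at the first point of difference.
That gives a fluoro group at C-2; an iodo group at C-3.
The substituents are ordered alphabetically, ignoring any di-/tri- multipliers.
Putting it together: 2-fluoro-3-iodooctane.

2-fluoro-3-iodooctane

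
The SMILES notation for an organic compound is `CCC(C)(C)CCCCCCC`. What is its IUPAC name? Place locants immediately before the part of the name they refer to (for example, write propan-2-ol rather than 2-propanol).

The longest carbon chain is 10 atoms: the parent is decane.
The numbering direction is chosen so that the substituent locant set {3,3} is lower than {8,8} at the first point of difference.
This places two methyl groups at C-3.
Putting it together: 3,3-dimethyldecane.

3,3-dimethyldecane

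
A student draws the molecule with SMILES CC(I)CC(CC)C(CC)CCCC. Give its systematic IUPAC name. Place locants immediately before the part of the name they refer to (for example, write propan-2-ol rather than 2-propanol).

4,5-diethyl-2-iodononane

The parent chain contains 9 carbons (nonane).
Number the chain so that the substituent locant set {2,4,5} is lower than {5,6,8} at the first point of difference.
This places ethyl groups at C-4 and C-5; an iodo group at C-2.
Substituent prefixes are cited in alphabetical order (multiplying prefixes like di-/tri- are ignored for ordering).
Putting it together: 4,5-diethyl-2-iodononane.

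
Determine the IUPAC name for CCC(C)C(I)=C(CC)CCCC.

The longest carbon chain that includes the multiple bond has 9 carbons, so the parent hydride is nonane.
There is one C=C double bond, indicated by the ending -ene.
Choose the numbering such that numbering from this end puts the double bond at C-4 rather than C-5.
With this numbering: the double bond between C-4 and C-5; an ethyl group at C-5; an iodo group at C-4; a methyl group at C-3.
The substituents are ordered alphabetically, ignoring any di-/tri- multipliers.
Assembling the pieces gives 5-ethyl-4-iodo-3-methylnon-4-ene.

5-ethyl-4-iodo-3-methylnon-4-ene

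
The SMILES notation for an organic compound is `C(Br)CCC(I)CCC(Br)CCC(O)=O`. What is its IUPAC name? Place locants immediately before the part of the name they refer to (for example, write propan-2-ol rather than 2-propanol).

4,10-dibromo-7-iododecanoic acid

The longest carbon chain that includes the –COOH group has 10 carbons, so the parent hydride is decane.
A carboxylic acid (terminal –COOH) is the principal characteristic group, giving the suffix -oic acid.
Choose the numbering such that the carboxylic acid carbon is C-1 by definition.
With this numbering: bromo groups at C-4 and C-10; an iodo group at C-7.
Substituent prefixes are cited in alphabetical order (multiplying prefixes like di-/tri- are ignored for ordering).
The name is 4,10-dibromo-7-iododecanoic acid.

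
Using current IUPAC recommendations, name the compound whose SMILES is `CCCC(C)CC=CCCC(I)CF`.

1-fluoro-2-iodo-8-methylundec-5-ene

The longest carbon chain that includes the multiple bond has 11 carbons, so the parent hydride is undecane.
A C=C double bond in the chain gives the infix -ene-.
The numbering direction is chosen so that numbering from this end puts the double bond at C-5 rather than C-6.
This places the double bond between C-5 and C-6; a fluoro group at C-1; an iodo group at C-2; a methyl group at C-8.
Prefixes are listed alphabetically: fluoro, iodo, methyl.
The name is 1-fluoro-2-iodo-8-methylundec-5-ene.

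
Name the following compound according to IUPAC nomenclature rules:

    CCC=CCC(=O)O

The longest carbon chain that includes the –COOH group and the multiple bond has 6 carbons, so the parent hydride is hexane.
The highest-priority functional group is a carboxylic acid (terminal –COOH), so the name ends in -oic acid.
There is one C=C double bond, indicated by the ending -ene.
Number the chain so that the carboxylic acid carbon is C-1 by definition.
That gives the double bond between C-3 and C-4.
Putting it together: hex-3-enoic acid.

hex-3-enoic acid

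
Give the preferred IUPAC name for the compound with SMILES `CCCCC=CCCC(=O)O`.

The longest chain bearing the –COOH group and the multiple bond is 9 carbons long (nonane).
The principal characteristic group is a carboxylic acid (terminal –COOH), named with the suffix -oic acid.
A C=C double bond in the chain gives the infix -ene-.
Number the chain so that the carboxylic acid carbon is C-1 by definition.
With this numbering: the double bond between C-4 and C-5.
The name is non-4-enoic acid.

non-4-enoic acid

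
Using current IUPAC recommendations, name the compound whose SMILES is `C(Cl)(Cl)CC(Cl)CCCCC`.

1,1,3-trichlorooctane

The longest continuous carbon chain has 8 atoms, so the parent hydride is octane.
The numbering direction is chosen so that the substituent locant set {1,1,3} is lower than {6,8,8} at the first point of difference.
This places chloro groups at C-1 (×2) and C-3.
Putting it together: 1,1,3-trichlorooctane.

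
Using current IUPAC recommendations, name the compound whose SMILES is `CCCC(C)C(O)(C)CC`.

The longest carbon chain that includes the –OH group has 7 carbons, so the parent hydride is heptane.
The principal characteristic group is an alcohol (–OH), named with the suffix -ol.
Number the chain so that numbering from this end puts the hydroxyl group at C-3 rather than C-5.
With this numbering: the hydroxyl at C-3; methyl groups at C-3 and C-4.
The name is 3,4-dimethylheptan-3-ol.

3,4-dimethylheptan-3-ol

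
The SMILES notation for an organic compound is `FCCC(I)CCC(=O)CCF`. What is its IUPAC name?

1,8-difluoro-6-iodooctan-3-one

The longest chain bearing the carbonyl is 8 carbons long (octane).
A ketone (C=O on an internal carbon) is the principal characteristic group, giving the suffix -one.
Choose the numbering such that numbering from this end puts the carbonyl group at C-3 rather than C-6.
This places the carbonyl at C-3; fluoro groups at C-1 and C-8; an iodo group at C-6.
The substituents are ordered alphabetically, ignoring any di-/tri- multipliers.
Putting it together: 1,8-difluoro-6-iodooctan-3-one.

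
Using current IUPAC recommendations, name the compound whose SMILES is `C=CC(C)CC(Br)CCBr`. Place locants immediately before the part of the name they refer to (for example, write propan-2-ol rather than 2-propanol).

5,7-dibromo-3-methylhept-1-ene

The longest chain bearing the multiple bond is 7 carbons long (heptane).
There is one C=C double bond, indicated by the ending -ene.
Number the chain so that numbering from this end puts the double bond at C-1 rather than C-6.
This places the double bond between C-1 and C-2; bromo groups at C-5 and C-7; a methyl group at C-3.
Substituent prefixes are cited in alphabetical order (multiplying prefixes like di-/tri- are ignored for ordering).
The name is 5,7-dibromo-3-methylhept-1-ene.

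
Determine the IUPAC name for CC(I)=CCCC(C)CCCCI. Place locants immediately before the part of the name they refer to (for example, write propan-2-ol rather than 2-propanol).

2,10-diiodo-6-methyldec-2-ene

The longest carbon chain that includes the multiple bond has 10 carbons, so the parent hydride is decane.
There is one C=C double bond, indicated by the ending -ene.
Choose the numbering such that numbering from this end puts the double bond at C-2 rather than C-8.
That gives the double bond between C-2 and C-3; iodo groups at C-2 and C-10; a methyl group at C-6.
Prefixes are listed alphabetically: iodo, methyl.
The name is 2,10-diiodo-6-methyldec-2-ene.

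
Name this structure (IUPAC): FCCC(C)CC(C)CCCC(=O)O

9-fluoro-5,7-dimethylnonanoic acid

Counting along the main chain through the –COOH group gives 9 carbons: the parent is nonane.
A carboxylic acid (terminal –COOH) is the principal characteristic group, giving the suffix -oic acid.
Number the chain so that the carboxylic acid carbon is C-1 by definition.
With this numbering: a fluoro group at C-9; methyl groups at C-5 and C-7.
The substituents are ordered alphabetically, ignoring any di-/tri- multipliers.
Putting it together: 9-fluoro-5,7-dimethylnonanoic acid.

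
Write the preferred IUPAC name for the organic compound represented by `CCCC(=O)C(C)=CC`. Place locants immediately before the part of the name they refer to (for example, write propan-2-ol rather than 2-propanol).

Counting along the main chain through the carbonyl and the multiple bond gives 7 carbons: the parent is heptane.
The principal characteristic group is a ketone (C=O on an internal carbon), named with the suffix -one.
The chain contains a C=C double bond, so the unsaturation ending is -ene.
Choose the numbering such that numbering from this end puts the double bond at C-2 rather than C-5.
With this numbering: the carbonyl at C-4; the double bond between C-2 and C-3; a methyl group at C-3.
Assembling the pieces gives 3-methylhept-2-en-4-one.

3-methylhept-2-en-4-one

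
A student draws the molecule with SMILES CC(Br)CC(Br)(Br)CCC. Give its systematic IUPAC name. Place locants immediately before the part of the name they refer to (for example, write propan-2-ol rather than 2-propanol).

The parent chain contains 7 carbons (heptane).
Number the chain so that the substituent locant set {2,4,4} is lower than {4,4,6} at the first point of difference.
This places bromo groups at C-2 and C-4 (×2).
Putting it together: 2,4,4-tribromoheptane.

2,4,4-tribromoheptane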